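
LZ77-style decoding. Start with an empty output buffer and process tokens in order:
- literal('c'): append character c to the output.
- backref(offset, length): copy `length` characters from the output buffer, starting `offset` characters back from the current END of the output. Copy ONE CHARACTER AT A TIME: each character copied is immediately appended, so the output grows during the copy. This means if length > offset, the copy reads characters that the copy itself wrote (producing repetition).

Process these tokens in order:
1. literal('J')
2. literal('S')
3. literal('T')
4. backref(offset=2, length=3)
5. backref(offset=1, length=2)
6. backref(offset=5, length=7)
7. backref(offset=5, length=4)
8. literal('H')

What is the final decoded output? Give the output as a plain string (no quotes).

Token 1: literal('J'). Output: "J"
Token 2: literal('S'). Output: "JS"
Token 3: literal('T'). Output: "JST"
Token 4: backref(off=2, len=3) (overlapping!). Copied 'STS' from pos 1. Output: "JSTSTS"
Token 5: backref(off=1, len=2) (overlapping!). Copied 'SS' from pos 5. Output: "JSTSTSSS"
Token 6: backref(off=5, len=7) (overlapping!). Copied 'STSSSST' from pos 3. Output: "JSTSTSSSSTSSSST"
Token 7: backref(off=5, len=4). Copied 'SSSS' from pos 10. Output: "JSTSTSSSSTSSSSTSSSS"
Token 8: literal('H'). Output: "JSTSTSSSSTSSSSTSSSSH"

Answer: JSTSTSSSSTSSSSTSSSSH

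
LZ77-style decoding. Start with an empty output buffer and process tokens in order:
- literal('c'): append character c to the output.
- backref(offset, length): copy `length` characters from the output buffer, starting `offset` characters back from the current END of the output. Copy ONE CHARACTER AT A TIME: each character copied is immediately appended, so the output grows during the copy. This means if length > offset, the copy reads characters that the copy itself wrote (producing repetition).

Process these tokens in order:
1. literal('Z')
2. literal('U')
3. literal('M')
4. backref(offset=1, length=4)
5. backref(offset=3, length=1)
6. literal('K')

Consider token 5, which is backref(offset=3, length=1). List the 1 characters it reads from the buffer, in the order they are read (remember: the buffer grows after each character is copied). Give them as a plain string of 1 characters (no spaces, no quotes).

Answer: M

Derivation:
Token 1: literal('Z'). Output: "Z"
Token 2: literal('U'). Output: "ZU"
Token 3: literal('M'). Output: "ZUM"
Token 4: backref(off=1, len=4) (overlapping!). Copied 'MMMM' from pos 2. Output: "ZUMMMMM"
Token 5: backref(off=3, len=1). Buffer before: "ZUMMMMM" (len 7)
  byte 1: read out[4]='M', append. Buffer now: "ZUMMMMMM"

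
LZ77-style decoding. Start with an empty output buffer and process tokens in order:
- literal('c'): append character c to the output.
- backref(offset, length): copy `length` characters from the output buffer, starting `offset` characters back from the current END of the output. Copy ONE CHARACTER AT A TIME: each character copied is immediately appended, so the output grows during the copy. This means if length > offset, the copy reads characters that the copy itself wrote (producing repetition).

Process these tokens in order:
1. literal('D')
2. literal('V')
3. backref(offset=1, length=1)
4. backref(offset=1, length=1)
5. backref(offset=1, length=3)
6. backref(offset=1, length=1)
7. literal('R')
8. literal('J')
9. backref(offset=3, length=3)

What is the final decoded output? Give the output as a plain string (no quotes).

Answer: DVVVVVVVRJVRJ

Derivation:
Token 1: literal('D'). Output: "D"
Token 2: literal('V'). Output: "DV"
Token 3: backref(off=1, len=1). Copied 'V' from pos 1. Output: "DVV"
Token 4: backref(off=1, len=1). Copied 'V' from pos 2. Output: "DVVV"
Token 5: backref(off=1, len=3) (overlapping!). Copied 'VVV' from pos 3. Output: "DVVVVVV"
Token 6: backref(off=1, len=1). Copied 'V' from pos 6. Output: "DVVVVVVV"
Token 7: literal('R'). Output: "DVVVVVVVR"
Token 8: literal('J'). Output: "DVVVVVVVRJ"
Token 9: backref(off=3, len=3). Copied 'VRJ' from pos 7. Output: "DVVVVVVVRJVRJ"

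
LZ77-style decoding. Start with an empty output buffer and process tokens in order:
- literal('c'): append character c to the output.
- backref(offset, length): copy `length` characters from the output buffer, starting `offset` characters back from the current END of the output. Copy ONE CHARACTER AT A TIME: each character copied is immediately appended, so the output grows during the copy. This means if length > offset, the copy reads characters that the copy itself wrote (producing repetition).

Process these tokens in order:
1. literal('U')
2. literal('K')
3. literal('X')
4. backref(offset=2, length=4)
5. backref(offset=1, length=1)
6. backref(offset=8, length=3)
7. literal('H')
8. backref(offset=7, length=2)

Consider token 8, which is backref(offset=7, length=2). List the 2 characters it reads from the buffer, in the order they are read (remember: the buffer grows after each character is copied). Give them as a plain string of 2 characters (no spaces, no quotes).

Answer: KX

Derivation:
Token 1: literal('U'). Output: "U"
Token 2: literal('K'). Output: "UK"
Token 3: literal('X'). Output: "UKX"
Token 4: backref(off=2, len=4) (overlapping!). Copied 'KXKX' from pos 1. Output: "UKXKXKX"
Token 5: backref(off=1, len=1). Copied 'X' from pos 6. Output: "UKXKXKXX"
Token 6: backref(off=8, len=3). Copied 'UKX' from pos 0. Output: "UKXKXKXXUKX"
Token 7: literal('H'). Output: "UKXKXKXXUKXH"
Token 8: backref(off=7, len=2). Buffer before: "UKXKXKXXUKXH" (len 12)
  byte 1: read out[5]='K', append. Buffer now: "UKXKXKXXUKXHK"
  byte 2: read out[6]='X', append. Buffer now: "UKXKXKXXUKXHKX"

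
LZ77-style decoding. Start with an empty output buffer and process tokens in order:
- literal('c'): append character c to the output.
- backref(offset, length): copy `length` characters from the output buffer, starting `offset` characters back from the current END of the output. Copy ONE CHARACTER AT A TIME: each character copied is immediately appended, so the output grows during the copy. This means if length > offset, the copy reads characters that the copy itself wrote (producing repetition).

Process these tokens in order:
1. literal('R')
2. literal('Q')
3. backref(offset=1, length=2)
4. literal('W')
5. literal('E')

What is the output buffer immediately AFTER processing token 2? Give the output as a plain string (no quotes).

Answer: RQ

Derivation:
Token 1: literal('R'). Output: "R"
Token 2: literal('Q'). Output: "RQ"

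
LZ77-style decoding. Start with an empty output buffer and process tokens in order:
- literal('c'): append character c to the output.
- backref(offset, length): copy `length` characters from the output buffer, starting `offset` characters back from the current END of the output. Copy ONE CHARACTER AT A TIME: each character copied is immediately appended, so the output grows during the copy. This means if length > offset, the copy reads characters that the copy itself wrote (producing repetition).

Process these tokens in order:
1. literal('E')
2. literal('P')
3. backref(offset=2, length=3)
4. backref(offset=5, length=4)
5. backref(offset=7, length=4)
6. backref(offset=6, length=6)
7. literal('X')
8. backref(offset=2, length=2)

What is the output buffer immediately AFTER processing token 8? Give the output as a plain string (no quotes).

Answer: EPEPEEPEPEPEEEPEPEEXEX

Derivation:
Token 1: literal('E'). Output: "E"
Token 2: literal('P'). Output: "EP"
Token 3: backref(off=2, len=3) (overlapping!). Copied 'EPE' from pos 0. Output: "EPEPE"
Token 4: backref(off=5, len=4). Copied 'EPEP' from pos 0. Output: "EPEPEEPEP"
Token 5: backref(off=7, len=4). Copied 'EPEE' from pos 2. Output: "EPEPEEPEPEPEE"
Token 6: backref(off=6, len=6). Copied 'EPEPEE' from pos 7. Output: "EPEPEEPEPEPEEEPEPEE"
Token 7: literal('X'). Output: "EPEPEEPEPEPEEEPEPEEX"
Token 8: backref(off=2, len=2). Copied 'EX' from pos 18. Output: "EPEPEEPEPEPEEEPEPEEXEX"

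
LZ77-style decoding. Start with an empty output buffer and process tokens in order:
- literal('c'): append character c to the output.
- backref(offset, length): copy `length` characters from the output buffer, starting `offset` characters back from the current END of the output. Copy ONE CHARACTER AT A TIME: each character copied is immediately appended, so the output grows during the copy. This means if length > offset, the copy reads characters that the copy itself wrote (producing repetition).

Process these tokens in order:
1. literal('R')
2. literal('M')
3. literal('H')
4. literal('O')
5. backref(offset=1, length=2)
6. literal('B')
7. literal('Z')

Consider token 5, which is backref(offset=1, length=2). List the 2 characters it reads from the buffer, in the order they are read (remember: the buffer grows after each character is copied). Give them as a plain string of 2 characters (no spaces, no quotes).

Answer: OO

Derivation:
Token 1: literal('R'). Output: "R"
Token 2: literal('M'). Output: "RM"
Token 3: literal('H'). Output: "RMH"
Token 4: literal('O'). Output: "RMHO"
Token 5: backref(off=1, len=2). Buffer before: "RMHO" (len 4)
  byte 1: read out[3]='O', append. Buffer now: "RMHOO"
  byte 2: read out[4]='O', append. Buffer now: "RMHOOO"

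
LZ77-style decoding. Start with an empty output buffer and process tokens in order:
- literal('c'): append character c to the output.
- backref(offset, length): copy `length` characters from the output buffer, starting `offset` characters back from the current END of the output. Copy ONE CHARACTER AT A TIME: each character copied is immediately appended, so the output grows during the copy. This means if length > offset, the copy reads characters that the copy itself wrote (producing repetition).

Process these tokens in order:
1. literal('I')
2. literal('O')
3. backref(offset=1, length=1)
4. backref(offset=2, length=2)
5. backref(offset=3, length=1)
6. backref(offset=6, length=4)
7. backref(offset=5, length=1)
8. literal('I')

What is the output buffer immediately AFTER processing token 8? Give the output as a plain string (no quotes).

Token 1: literal('I'). Output: "I"
Token 2: literal('O'). Output: "IO"
Token 3: backref(off=1, len=1). Copied 'O' from pos 1. Output: "IOO"
Token 4: backref(off=2, len=2). Copied 'OO' from pos 1. Output: "IOOOO"
Token 5: backref(off=3, len=1). Copied 'O' from pos 2. Output: "IOOOOO"
Token 6: backref(off=6, len=4). Copied 'IOOO' from pos 0. Output: "IOOOOOIOOO"
Token 7: backref(off=5, len=1). Copied 'O' from pos 5. Output: "IOOOOOIOOOO"
Token 8: literal('I'). Output: "IOOOOOIOOOOI"

Answer: IOOOOOIOOOOI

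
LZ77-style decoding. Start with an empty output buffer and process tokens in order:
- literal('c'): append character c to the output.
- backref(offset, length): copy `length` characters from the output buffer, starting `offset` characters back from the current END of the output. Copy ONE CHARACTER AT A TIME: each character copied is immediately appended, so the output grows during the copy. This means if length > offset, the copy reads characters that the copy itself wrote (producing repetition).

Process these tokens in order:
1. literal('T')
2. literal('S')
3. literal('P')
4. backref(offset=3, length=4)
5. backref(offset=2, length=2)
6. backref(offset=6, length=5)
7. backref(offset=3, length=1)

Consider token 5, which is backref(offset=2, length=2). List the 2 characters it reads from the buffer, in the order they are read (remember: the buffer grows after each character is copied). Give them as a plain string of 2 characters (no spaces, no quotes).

Answer: PT

Derivation:
Token 1: literal('T'). Output: "T"
Token 2: literal('S'). Output: "TS"
Token 3: literal('P'). Output: "TSP"
Token 4: backref(off=3, len=4) (overlapping!). Copied 'TSPT' from pos 0. Output: "TSPTSPT"
Token 5: backref(off=2, len=2). Buffer before: "TSPTSPT" (len 7)
  byte 1: read out[5]='P', append. Buffer now: "TSPTSPTP"
  byte 2: read out[6]='T', append. Buffer now: "TSPTSPTPT"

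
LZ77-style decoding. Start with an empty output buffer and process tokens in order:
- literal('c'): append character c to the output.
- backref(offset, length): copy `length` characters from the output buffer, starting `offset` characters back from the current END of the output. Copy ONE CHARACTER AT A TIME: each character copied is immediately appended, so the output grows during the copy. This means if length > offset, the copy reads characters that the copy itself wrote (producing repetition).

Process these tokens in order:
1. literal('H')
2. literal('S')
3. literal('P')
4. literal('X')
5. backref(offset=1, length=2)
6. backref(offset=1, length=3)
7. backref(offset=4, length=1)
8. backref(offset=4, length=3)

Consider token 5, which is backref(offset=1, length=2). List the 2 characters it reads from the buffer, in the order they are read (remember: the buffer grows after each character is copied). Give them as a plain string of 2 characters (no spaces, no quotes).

Answer: XX

Derivation:
Token 1: literal('H'). Output: "H"
Token 2: literal('S'). Output: "HS"
Token 3: literal('P'). Output: "HSP"
Token 4: literal('X'). Output: "HSPX"
Token 5: backref(off=1, len=2). Buffer before: "HSPX" (len 4)
  byte 1: read out[3]='X', append. Buffer now: "HSPXX"
  byte 2: read out[4]='X', append. Buffer now: "HSPXXX"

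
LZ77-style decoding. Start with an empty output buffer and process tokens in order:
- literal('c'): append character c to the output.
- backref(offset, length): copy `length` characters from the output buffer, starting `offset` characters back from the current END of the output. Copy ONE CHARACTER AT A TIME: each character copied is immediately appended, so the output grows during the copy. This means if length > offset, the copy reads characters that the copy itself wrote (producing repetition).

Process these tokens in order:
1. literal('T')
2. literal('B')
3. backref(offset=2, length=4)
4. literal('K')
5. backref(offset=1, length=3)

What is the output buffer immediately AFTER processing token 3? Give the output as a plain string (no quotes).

Token 1: literal('T'). Output: "T"
Token 2: literal('B'). Output: "TB"
Token 3: backref(off=2, len=4) (overlapping!). Copied 'TBTB' from pos 0. Output: "TBTBTB"

Answer: TBTBTB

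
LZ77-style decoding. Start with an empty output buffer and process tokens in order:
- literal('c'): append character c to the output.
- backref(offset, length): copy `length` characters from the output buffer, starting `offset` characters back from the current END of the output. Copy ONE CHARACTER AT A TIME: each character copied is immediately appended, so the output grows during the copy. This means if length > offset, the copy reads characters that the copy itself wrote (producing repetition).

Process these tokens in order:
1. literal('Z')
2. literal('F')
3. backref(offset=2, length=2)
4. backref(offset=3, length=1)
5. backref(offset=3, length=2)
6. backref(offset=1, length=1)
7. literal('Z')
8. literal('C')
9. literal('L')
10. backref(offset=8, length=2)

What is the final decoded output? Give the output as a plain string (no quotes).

Token 1: literal('Z'). Output: "Z"
Token 2: literal('F'). Output: "ZF"
Token 3: backref(off=2, len=2). Copied 'ZF' from pos 0. Output: "ZFZF"
Token 4: backref(off=3, len=1). Copied 'F' from pos 1. Output: "ZFZFF"
Token 5: backref(off=3, len=2). Copied 'ZF' from pos 2. Output: "ZFZFFZF"
Token 6: backref(off=1, len=1). Copied 'F' from pos 6. Output: "ZFZFFZFF"
Token 7: literal('Z'). Output: "ZFZFFZFFZ"
Token 8: literal('C'). Output: "ZFZFFZFFZC"
Token 9: literal('L'). Output: "ZFZFFZFFZCL"
Token 10: backref(off=8, len=2). Copied 'FF' from pos 3. Output: "ZFZFFZFFZCLFF"

Answer: ZFZFFZFFZCLFF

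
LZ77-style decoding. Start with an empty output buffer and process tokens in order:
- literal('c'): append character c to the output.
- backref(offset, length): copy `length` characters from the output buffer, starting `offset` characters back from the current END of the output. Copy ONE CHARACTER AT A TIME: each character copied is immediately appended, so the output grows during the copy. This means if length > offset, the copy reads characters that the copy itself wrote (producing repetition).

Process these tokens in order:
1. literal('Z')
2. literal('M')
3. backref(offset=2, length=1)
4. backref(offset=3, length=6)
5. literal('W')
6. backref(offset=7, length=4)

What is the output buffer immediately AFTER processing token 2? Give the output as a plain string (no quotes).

Token 1: literal('Z'). Output: "Z"
Token 2: literal('M'). Output: "ZM"

Answer: ZM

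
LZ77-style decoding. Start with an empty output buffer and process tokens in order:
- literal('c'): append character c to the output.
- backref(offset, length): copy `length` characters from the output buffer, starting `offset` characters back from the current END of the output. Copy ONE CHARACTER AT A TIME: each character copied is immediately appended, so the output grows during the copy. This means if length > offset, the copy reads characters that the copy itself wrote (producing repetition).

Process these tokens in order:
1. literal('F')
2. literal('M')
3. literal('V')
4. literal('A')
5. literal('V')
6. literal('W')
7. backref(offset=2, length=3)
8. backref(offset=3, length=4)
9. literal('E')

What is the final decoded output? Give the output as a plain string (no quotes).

Answer: FMVAVWVWVVWVVE

Derivation:
Token 1: literal('F'). Output: "F"
Token 2: literal('M'). Output: "FM"
Token 3: literal('V'). Output: "FMV"
Token 4: literal('A'). Output: "FMVA"
Token 5: literal('V'). Output: "FMVAV"
Token 6: literal('W'). Output: "FMVAVW"
Token 7: backref(off=2, len=3) (overlapping!). Copied 'VWV' from pos 4. Output: "FMVAVWVWV"
Token 8: backref(off=3, len=4) (overlapping!). Copied 'VWVV' from pos 6. Output: "FMVAVWVWVVWVV"
Token 9: literal('E'). Output: "FMVAVWVWVVWVVE"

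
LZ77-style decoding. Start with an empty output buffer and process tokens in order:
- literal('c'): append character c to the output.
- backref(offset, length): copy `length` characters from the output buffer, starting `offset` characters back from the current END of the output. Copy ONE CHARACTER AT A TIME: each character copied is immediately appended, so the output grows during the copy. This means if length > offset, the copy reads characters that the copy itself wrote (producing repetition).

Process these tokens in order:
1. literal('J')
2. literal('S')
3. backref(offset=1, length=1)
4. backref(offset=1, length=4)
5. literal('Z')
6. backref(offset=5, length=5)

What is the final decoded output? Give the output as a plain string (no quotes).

Answer: JSSSSSSZSSSSZ

Derivation:
Token 1: literal('J'). Output: "J"
Token 2: literal('S'). Output: "JS"
Token 3: backref(off=1, len=1). Copied 'S' from pos 1. Output: "JSS"
Token 4: backref(off=1, len=4) (overlapping!). Copied 'SSSS' from pos 2. Output: "JSSSSSS"
Token 5: literal('Z'). Output: "JSSSSSSZ"
Token 6: backref(off=5, len=5). Copied 'SSSSZ' from pos 3. Output: "JSSSSSSZSSSSZ"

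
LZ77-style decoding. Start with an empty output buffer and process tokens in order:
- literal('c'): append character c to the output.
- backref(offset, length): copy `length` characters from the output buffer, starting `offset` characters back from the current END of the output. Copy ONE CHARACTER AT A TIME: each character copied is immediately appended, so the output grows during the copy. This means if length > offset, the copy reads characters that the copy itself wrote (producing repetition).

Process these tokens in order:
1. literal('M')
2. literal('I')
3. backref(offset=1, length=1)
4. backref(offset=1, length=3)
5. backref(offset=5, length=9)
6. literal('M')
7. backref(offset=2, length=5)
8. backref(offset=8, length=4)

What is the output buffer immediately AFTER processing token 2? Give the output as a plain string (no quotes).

Token 1: literal('M'). Output: "M"
Token 2: literal('I'). Output: "MI"

Answer: MI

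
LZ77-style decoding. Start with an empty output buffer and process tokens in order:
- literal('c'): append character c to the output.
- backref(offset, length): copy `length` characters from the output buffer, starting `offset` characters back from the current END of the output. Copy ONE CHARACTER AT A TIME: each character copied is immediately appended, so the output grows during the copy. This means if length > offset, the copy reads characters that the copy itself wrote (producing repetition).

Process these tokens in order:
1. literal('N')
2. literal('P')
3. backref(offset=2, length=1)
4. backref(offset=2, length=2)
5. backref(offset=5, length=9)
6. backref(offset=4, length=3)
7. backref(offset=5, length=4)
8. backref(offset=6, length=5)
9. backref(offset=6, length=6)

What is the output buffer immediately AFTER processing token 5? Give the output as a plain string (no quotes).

Answer: NPNPNNPNPNNPNP

Derivation:
Token 1: literal('N'). Output: "N"
Token 2: literal('P'). Output: "NP"
Token 3: backref(off=2, len=1). Copied 'N' from pos 0. Output: "NPN"
Token 4: backref(off=2, len=2). Copied 'PN' from pos 1. Output: "NPNPN"
Token 5: backref(off=5, len=9) (overlapping!). Copied 'NPNPNNPNP' from pos 0. Output: "NPNPNNPNPNNPNP"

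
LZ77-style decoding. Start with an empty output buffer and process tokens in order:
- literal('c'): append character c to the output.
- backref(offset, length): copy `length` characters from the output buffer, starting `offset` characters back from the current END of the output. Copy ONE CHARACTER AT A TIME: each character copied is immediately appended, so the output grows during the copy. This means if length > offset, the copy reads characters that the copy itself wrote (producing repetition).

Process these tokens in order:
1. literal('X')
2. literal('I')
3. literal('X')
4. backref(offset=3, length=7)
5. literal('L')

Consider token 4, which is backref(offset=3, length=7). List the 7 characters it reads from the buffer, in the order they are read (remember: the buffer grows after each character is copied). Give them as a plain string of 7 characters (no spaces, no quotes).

Answer: XIXXIXX

Derivation:
Token 1: literal('X'). Output: "X"
Token 2: literal('I'). Output: "XI"
Token 3: literal('X'). Output: "XIX"
Token 4: backref(off=3, len=7). Buffer before: "XIX" (len 3)
  byte 1: read out[0]='X', append. Buffer now: "XIXX"
  byte 2: read out[1]='I', append. Buffer now: "XIXXI"
  byte 3: read out[2]='X', append. Buffer now: "XIXXIX"
  byte 4: read out[3]='X', append. Buffer now: "XIXXIXX"
  byte 5: read out[4]='I', append. Buffer now: "XIXXIXXI"
  byte 6: read out[5]='X', append. Buffer now: "XIXXIXXIX"
  byte 7: read out[6]='X', append. Buffer now: "XIXXIXXIXX"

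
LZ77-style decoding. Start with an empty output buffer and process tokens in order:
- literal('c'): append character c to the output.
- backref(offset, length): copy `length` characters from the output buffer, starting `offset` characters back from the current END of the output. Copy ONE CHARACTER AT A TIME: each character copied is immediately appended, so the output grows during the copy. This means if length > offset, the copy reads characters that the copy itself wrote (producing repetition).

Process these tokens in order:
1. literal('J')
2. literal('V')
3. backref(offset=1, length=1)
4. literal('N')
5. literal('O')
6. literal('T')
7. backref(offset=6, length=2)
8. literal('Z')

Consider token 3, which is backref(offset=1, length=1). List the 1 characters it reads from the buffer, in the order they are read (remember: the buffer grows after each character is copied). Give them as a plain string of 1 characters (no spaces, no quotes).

Token 1: literal('J'). Output: "J"
Token 2: literal('V'). Output: "JV"
Token 3: backref(off=1, len=1). Buffer before: "JV" (len 2)
  byte 1: read out[1]='V', append. Buffer now: "JVV"

Answer: V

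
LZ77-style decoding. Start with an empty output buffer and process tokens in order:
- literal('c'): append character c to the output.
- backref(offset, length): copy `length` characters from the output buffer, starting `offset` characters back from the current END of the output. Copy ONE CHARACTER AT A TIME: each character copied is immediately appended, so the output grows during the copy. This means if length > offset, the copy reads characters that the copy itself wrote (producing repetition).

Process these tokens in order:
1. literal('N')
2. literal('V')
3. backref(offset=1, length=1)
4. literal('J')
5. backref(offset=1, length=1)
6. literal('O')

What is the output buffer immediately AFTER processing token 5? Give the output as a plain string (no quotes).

Answer: NVVJJ

Derivation:
Token 1: literal('N'). Output: "N"
Token 2: literal('V'). Output: "NV"
Token 3: backref(off=1, len=1). Copied 'V' from pos 1. Output: "NVV"
Token 4: literal('J'). Output: "NVVJ"
Token 5: backref(off=1, len=1). Copied 'J' from pos 3. Output: "NVVJJ"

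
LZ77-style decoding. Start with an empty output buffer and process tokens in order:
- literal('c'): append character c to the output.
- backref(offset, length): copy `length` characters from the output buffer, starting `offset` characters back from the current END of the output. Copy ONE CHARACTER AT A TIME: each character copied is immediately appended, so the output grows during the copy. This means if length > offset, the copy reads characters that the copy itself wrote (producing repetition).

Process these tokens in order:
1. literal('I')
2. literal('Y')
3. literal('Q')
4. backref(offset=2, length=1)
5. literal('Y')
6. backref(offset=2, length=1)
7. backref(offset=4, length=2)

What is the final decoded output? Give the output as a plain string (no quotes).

Answer: IYQYYYQY

Derivation:
Token 1: literal('I'). Output: "I"
Token 2: literal('Y'). Output: "IY"
Token 3: literal('Q'). Output: "IYQ"
Token 4: backref(off=2, len=1). Copied 'Y' from pos 1. Output: "IYQY"
Token 5: literal('Y'). Output: "IYQYY"
Token 6: backref(off=2, len=1). Copied 'Y' from pos 3. Output: "IYQYYY"
Token 7: backref(off=4, len=2). Copied 'QY' from pos 2. Output: "IYQYYYQY"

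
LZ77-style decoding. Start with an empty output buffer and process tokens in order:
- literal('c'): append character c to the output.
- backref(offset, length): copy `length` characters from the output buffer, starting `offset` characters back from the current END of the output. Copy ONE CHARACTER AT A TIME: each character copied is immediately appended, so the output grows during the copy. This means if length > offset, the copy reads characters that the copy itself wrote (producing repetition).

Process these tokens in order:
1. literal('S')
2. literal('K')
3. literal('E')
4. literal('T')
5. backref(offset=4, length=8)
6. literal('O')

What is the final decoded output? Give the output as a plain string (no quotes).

Token 1: literal('S'). Output: "S"
Token 2: literal('K'). Output: "SK"
Token 3: literal('E'). Output: "SKE"
Token 4: literal('T'). Output: "SKET"
Token 5: backref(off=4, len=8) (overlapping!). Copied 'SKETSKET' from pos 0. Output: "SKETSKETSKET"
Token 6: literal('O'). Output: "SKETSKETSKETO"

Answer: SKETSKETSKETO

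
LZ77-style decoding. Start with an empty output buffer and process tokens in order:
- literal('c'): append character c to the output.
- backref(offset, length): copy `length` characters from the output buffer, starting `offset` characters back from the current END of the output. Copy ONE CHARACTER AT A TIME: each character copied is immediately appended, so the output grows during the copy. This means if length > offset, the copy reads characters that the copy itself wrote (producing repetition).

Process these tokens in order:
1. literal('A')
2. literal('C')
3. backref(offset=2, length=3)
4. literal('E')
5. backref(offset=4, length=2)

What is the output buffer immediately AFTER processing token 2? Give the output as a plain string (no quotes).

Token 1: literal('A'). Output: "A"
Token 2: literal('C'). Output: "AC"

Answer: AC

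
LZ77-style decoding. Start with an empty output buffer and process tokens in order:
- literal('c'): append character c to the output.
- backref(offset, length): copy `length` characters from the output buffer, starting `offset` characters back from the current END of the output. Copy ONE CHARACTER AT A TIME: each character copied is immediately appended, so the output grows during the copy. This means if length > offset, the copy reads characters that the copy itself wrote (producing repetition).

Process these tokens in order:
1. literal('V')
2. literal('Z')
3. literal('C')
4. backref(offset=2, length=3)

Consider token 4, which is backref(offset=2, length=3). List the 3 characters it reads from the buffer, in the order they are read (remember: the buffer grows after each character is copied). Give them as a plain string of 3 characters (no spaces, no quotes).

Answer: ZCZ

Derivation:
Token 1: literal('V'). Output: "V"
Token 2: literal('Z'). Output: "VZ"
Token 3: literal('C'). Output: "VZC"
Token 4: backref(off=2, len=3). Buffer before: "VZC" (len 3)
  byte 1: read out[1]='Z', append. Buffer now: "VZCZ"
  byte 2: read out[2]='C', append. Buffer now: "VZCZC"
  byte 3: read out[3]='Z', append. Buffer now: "VZCZCZ"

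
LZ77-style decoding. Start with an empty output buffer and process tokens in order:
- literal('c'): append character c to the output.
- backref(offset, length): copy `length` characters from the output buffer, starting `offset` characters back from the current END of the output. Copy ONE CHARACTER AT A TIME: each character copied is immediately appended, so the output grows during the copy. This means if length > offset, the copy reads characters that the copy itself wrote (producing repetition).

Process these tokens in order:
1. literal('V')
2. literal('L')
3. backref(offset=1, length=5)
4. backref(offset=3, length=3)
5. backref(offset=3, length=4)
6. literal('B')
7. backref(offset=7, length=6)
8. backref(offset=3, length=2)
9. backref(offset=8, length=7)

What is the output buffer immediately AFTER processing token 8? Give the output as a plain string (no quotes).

Token 1: literal('V'). Output: "V"
Token 2: literal('L'). Output: "VL"
Token 3: backref(off=1, len=5) (overlapping!). Copied 'LLLLL' from pos 1. Output: "VLLLLLL"
Token 4: backref(off=3, len=3). Copied 'LLL' from pos 4. Output: "VLLLLLLLLL"
Token 5: backref(off=3, len=4) (overlapping!). Copied 'LLLL' from pos 7. Output: "VLLLLLLLLLLLLL"
Token 6: literal('B'). Output: "VLLLLLLLLLLLLLB"
Token 7: backref(off=7, len=6). Copied 'LLLLLL' from pos 8. Output: "VLLLLLLLLLLLLLBLLLLLL"
Token 8: backref(off=3, len=2). Copied 'LL' from pos 18. Output: "VLLLLLLLLLLLLLBLLLLLLLL"

Answer: VLLLLLLLLLLLLLBLLLLLLLL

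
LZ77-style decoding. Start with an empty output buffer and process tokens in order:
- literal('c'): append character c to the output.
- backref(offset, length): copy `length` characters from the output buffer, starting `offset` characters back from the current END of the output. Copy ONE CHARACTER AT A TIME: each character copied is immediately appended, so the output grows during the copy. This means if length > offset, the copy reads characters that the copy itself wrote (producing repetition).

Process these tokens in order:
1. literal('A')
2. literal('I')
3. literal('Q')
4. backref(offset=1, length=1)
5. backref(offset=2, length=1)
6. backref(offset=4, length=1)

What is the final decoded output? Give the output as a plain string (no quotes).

Answer: AIQQQI

Derivation:
Token 1: literal('A'). Output: "A"
Token 2: literal('I'). Output: "AI"
Token 3: literal('Q'). Output: "AIQ"
Token 4: backref(off=1, len=1). Copied 'Q' from pos 2. Output: "AIQQ"
Token 5: backref(off=2, len=1). Copied 'Q' from pos 2. Output: "AIQQQ"
Token 6: backref(off=4, len=1). Copied 'I' from pos 1. Output: "AIQQQI"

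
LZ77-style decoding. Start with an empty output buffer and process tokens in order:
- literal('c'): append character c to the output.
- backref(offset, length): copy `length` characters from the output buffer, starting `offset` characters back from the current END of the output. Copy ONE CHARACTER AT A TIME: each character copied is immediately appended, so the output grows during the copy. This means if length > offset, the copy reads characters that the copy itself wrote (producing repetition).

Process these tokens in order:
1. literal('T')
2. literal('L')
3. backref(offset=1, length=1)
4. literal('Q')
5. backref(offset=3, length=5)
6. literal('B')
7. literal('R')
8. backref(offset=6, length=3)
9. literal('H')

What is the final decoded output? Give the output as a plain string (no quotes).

Answer: TLLQLLQLLBRLQLH

Derivation:
Token 1: literal('T'). Output: "T"
Token 2: literal('L'). Output: "TL"
Token 3: backref(off=1, len=1). Copied 'L' from pos 1. Output: "TLL"
Token 4: literal('Q'). Output: "TLLQ"
Token 5: backref(off=3, len=5) (overlapping!). Copied 'LLQLL' from pos 1. Output: "TLLQLLQLL"
Token 6: literal('B'). Output: "TLLQLLQLLB"
Token 7: literal('R'). Output: "TLLQLLQLLBR"
Token 8: backref(off=6, len=3). Copied 'LQL' from pos 5. Output: "TLLQLLQLLBRLQL"
Token 9: literal('H'). Output: "TLLQLLQLLBRLQLH"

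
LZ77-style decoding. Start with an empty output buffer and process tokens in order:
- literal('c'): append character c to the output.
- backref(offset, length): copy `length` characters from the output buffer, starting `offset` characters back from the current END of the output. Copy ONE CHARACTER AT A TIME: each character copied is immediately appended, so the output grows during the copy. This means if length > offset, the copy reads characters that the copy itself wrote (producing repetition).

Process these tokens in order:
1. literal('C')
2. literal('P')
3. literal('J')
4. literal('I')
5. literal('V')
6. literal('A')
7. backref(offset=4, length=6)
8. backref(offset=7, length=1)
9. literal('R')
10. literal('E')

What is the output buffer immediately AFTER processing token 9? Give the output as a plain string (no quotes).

Token 1: literal('C'). Output: "C"
Token 2: literal('P'). Output: "CP"
Token 3: literal('J'). Output: "CPJ"
Token 4: literal('I'). Output: "CPJI"
Token 5: literal('V'). Output: "CPJIV"
Token 6: literal('A'). Output: "CPJIVA"
Token 7: backref(off=4, len=6) (overlapping!). Copied 'JIVAJI' from pos 2. Output: "CPJIVAJIVAJI"
Token 8: backref(off=7, len=1). Copied 'A' from pos 5. Output: "CPJIVAJIVAJIA"
Token 9: literal('R'). Output: "CPJIVAJIVAJIAR"

Answer: CPJIVAJIVAJIAR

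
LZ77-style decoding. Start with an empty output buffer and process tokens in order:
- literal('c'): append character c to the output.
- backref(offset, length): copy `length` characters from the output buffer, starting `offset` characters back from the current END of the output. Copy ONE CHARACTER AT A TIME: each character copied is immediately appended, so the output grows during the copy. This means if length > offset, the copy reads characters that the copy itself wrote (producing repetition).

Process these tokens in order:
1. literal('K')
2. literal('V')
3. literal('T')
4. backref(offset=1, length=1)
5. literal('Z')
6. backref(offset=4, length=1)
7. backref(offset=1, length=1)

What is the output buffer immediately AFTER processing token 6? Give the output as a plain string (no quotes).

Token 1: literal('K'). Output: "K"
Token 2: literal('V'). Output: "KV"
Token 3: literal('T'). Output: "KVT"
Token 4: backref(off=1, len=1). Copied 'T' from pos 2. Output: "KVTT"
Token 5: literal('Z'). Output: "KVTTZ"
Token 6: backref(off=4, len=1). Copied 'V' from pos 1. Output: "KVTTZV"

Answer: KVTTZV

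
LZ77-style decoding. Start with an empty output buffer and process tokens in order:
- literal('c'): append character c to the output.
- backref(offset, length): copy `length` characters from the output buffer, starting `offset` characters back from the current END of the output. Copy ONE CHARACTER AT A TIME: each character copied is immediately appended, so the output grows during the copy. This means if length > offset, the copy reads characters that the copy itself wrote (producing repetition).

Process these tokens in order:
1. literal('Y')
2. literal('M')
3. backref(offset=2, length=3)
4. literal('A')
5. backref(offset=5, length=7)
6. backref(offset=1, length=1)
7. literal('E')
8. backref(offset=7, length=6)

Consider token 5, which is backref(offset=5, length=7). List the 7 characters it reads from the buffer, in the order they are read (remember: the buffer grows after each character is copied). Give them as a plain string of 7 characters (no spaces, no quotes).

Answer: MYMYAMY

Derivation:
Token 1: literal('Y'). Output: "Y"
Token 2: literal('M'). Output: "YM"
Token 3: backref(off=2, len=3) (overlapping!). Copied 'YMY' from pos 0. Output: "YMYMY"
Token 4: literal('A'). Output: "YMYMYA"
Token 5: backref(off=5, len=7). Buffer before: "YMYMYA" (len 6)
  byte 1: read out[1]='M', append. Buffer now: "YMYMYAM"
  byte 2: read out[2]='Y', append. Buffer now: "YMYMYAMY"
  byte 3: read out[3]='M', append. Buffer now: "YMYMYAMYM"
  byte 4: read out[4]='Y', append. Buffer now: "YMYMYAMYMY"
  byte 5: read out[5]='A', append. Buffer now: "YMYMYAMYMYA"
  byte 6: read out[6]='M', append. Buffer now: "YMYMYAMYMYAM"
  byte 7: read out[7]='Y', append. Buffer now: "YMYMYAMYMYAMY"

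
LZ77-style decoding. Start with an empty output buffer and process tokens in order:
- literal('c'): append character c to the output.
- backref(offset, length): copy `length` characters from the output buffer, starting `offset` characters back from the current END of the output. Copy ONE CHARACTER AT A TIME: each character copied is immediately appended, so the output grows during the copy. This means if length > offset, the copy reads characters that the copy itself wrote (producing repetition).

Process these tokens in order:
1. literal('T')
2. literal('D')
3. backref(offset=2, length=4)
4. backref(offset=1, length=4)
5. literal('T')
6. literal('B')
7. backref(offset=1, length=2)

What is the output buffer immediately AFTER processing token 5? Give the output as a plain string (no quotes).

Answer: TDTDTDDDDDT

Derivation:
Token 1: literal('T'). Output: "T"
Token 2: literal('D'). Output: "TD"
Token 3: backref(off=2, len=4) (overlapping!). Copied 'TDTD' from pos 0. Output: "TDTDTD"
Token 4: backref(off=1, len=4) (overlapping!). Copied 'DDDD' from pos 5. Output: "TDTDTDDDDD"
Token 5: literal('T'). Output: "TDTDTDDDDDT"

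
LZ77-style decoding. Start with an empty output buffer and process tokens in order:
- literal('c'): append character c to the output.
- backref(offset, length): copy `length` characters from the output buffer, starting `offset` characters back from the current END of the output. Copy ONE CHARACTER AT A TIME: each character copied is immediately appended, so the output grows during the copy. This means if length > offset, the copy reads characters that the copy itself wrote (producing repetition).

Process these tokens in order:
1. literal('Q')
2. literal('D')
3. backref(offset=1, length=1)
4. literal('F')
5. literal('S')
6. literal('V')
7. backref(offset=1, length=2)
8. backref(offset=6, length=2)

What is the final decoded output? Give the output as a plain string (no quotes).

Answer: QDDFSVVVDF

Derivation:
Token 1: literal('Q'). Output: "Q"
Token 2: literal('D'). Output: "QD"
Token 3: backref(off=1, len=1). Copied 'D' from pos 1. Output: "QDD"
Token 4: literal('F'). Output: "QDDF"
Token 5: literal('S'). Output: "QDDFS"
Token 6: literal('V'). Output: "QDDFSV"
Token 7: backref(off=1, len=2) (overlapping!). Copied 'VV' from pos 5. Output: "QDDFSVVV"
Token 8: backref(off=6, len=2). Copied 'DF' from pos 2. Output: "QDDFSVVVDF"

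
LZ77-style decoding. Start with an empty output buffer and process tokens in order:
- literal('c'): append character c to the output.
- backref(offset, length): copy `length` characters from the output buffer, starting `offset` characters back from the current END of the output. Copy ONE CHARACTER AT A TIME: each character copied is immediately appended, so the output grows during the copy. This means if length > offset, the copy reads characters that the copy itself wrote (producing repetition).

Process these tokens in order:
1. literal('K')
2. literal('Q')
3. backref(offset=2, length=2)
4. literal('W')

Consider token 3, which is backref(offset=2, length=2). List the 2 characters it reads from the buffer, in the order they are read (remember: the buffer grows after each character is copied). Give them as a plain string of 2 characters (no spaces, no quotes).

Token 1: literal('K'). Output: "K"
Token 2: literal('Q'). Output: "KQ"
Token 3: backref(off=2, len=2). Buffer before: "KQ" (len 2)
  byte 1: read out[0]='K', append. Buffer now: "KQK"
  byte 2: read out[1]='Q', append. Buffer now: "KQKQ"

Answer: KQ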